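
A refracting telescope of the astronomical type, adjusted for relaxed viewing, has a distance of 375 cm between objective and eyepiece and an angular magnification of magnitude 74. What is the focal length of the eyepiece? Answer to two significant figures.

5.0 cm

In normal adjustment the tube length equals f_obj + f_eye and |M| = f_obj/f_eye.
So f_obj = 74 f_eye and 74 f_eye + f_eye = 375 cm, giving f_eye = 375/75 = 5.000 cm and f_obj = 370.000 cm.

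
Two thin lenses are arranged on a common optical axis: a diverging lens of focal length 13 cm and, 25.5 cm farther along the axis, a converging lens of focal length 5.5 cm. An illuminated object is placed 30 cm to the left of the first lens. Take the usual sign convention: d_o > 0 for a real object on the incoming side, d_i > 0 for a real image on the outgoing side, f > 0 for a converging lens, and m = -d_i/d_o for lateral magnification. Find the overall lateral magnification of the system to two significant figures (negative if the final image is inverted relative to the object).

-0.057

First lens: d_i1 = 1/(1/(-13) - 1/30) = -9.070 cm.
m_1 = -(-9.070)/30 = 0.3023.
The intermediate image is virtual, 9.070 cm to the left of lens 1, so d_o2 = L - d_i1 = 25.5 - (-9.070) = 34.570 cm.
Second lens: d_i2 = 1/(1/5.5 - 1/(34.570)) = 6.541 cm.
m_2 = -(6.541)/(34.570) = -0.1892.
Overall magnification: m = m_1 m_2 = -0.0572.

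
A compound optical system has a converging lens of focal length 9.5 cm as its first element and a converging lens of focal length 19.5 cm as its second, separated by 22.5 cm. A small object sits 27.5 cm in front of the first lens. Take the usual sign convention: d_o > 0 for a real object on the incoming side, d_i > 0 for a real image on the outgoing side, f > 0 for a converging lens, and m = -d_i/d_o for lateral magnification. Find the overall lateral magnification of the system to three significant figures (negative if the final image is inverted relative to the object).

-0.894

Applying the thin-lens equation to the first lens, 1/9.5 = 1/27.5 + 1/d_i1, which gives d_i1 = 14.514 cm.
Its lateral magnification is m_1 = -d_i1/d_o1 = -(14.514)/27.5 = -0.5278.
Object distance for lens 2: d_o2 = 22.5 - 14.514 = 7.986 cm.
Applying the thin-lens equation again with f_2 = 19.5 cm and d_o2 = 7.986 cm gives d_i2 = -13.525 cm.
m_2 = -(-13.525)/(7.986) = 1.6936.
Overall magnification: m = m_1 m_2 = -0.8938.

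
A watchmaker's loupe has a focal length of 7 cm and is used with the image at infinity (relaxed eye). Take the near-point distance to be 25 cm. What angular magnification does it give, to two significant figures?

M = D/f = 25/7 = 3.571.

3.6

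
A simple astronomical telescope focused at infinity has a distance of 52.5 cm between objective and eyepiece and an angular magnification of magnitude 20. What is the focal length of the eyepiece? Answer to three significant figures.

In normal adjustment the tube length equals f_obj + f_eye and |M| = f_obj/f_eye.
So f_obj = 20 f_eye and 20 f_eye + f_eye = 52.5 cm, giving f_eye = 52.5/21 = 2.500 cm and f_obj = 50.000 cm.

2.50 cm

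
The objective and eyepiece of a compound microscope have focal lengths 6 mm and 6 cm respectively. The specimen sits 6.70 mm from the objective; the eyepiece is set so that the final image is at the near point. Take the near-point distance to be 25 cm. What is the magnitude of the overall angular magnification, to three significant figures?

Convert to cm: f_obj = 6 mm = 0.6 cm; d_o = 6.70 mm = 0.67 cm.
Objective: 1/d_i = 1/f_obj - 1/d_o = 1/0.6 - 1/0.67 = 0.17413 cm^-1, so d_i = 5.743 cm.
m_obj = -d_i/d_o = -5.743/0.67 = -8.571.
Eyepiece angular magnification (image at near point): M_eye = 1 + D/f_e = 1 + 25/6 = 5.167.
Overall M = m_obj x M_eye = (-8.571)(5.167) = -44.29.
|M| = 44.29.

44.3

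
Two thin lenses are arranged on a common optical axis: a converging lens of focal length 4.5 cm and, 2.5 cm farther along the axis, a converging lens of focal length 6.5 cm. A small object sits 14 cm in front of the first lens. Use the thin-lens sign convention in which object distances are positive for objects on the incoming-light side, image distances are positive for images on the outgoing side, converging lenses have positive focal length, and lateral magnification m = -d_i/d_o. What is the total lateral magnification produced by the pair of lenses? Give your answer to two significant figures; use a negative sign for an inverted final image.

First lens: d_i1 = 1/(1/4.5 - 1/14) = 6.632 cm.
m_1 = -(6.632)/14 = -0.4737.
This image would form 6.632 cm past lens 1, i.e. 4.132 cm beyond lens 2, so it is a virtual object for lens 2: d_o2 = 2.5 - 6.632 = -4.132 cm.
Second lens: d_i2 = 1/(1/6.5 - 1/(-4.132)) = 2.526 cm.
m_2 = -(2.526)/(-4.132) = 0.6114.
Total m = m_1 x m_2 = (-0.4737)(0.6114) = -0.2896.

-0.29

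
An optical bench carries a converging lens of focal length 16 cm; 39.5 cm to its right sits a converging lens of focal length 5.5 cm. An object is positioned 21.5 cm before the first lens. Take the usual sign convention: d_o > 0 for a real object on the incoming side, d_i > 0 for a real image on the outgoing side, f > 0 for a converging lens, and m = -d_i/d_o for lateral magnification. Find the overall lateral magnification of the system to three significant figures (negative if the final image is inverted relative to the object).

-0.561

Applying the thin-lens equation to the first lens, 1/16 = 1/21.5 + 1/d_i1, which gives d_i1 = 62.545 cm.
Its lateral magnification is m_1 = -d_i1/d_o1 = -(62.545)/21.5 = -2.9091.
Since 62.545 cm > 39.5 cm, the first image lies past the second lens and serves as a virtual object: d_o2 = L - d_i1 = -23.045 cm.
Applying the thin-lens equation again with f_2 = 5.5 cm and d_o2 = -23.045 cm gives d_i2 = 4.440 cm.
m_2 = -(4.440)/(-23.045) = 0.1927.
The system's lateral magnification is m_1 m_2 = (-2.9091)(0.1927) = -0.5605.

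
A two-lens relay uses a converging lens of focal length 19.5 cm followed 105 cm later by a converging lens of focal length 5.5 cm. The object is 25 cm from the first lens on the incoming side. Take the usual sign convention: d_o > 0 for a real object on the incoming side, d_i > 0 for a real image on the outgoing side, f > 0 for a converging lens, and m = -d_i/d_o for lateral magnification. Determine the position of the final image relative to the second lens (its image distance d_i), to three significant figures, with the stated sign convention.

Lens 1: 1/d_i1 = 1/f_1 - 1/d_o1 = 1/19.5 - 1/25 = 0.01128 cm^-1, so d_i1 = 88.636 cm.
That image sits 16.364 cm in front of the second lens, so d_o2 = 16.364 cm.
Lens 2: 1/d_i2 = 1/f_2 - 1/d_o2 = 1/5.5 - 1/(16.364) = 0.12071 cm^-1, so d_i2 = 8.285 cm.

8.28 cm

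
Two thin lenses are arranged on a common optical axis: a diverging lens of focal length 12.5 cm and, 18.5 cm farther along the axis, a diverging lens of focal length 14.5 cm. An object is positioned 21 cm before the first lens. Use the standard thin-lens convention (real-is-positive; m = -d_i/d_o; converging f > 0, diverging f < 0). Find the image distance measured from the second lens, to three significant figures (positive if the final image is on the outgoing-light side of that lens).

First lens: d_i1 = 1/(1/(-12.5) - 1/21) = -7.836 cm.
With d_i1 < 0 the first image is virtual and lies on the object side; the object distance for lens 2 is d_o2 = 18.5 - (-7.836) = 26.336 cm.
Second lens: d_i2 = 1/(1/(-14.5) - 1/(26.336)) = -9.351 cm.

-9.35 cm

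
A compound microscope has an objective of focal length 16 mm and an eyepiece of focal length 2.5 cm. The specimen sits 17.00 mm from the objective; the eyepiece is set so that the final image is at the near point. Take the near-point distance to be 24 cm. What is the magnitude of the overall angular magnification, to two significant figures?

Convert to cm: f_obj = 16 mm = 1.6 cm; d_o = 17.00 mm = 1.70 cm.
Objective: 1/d_i = 1/f_obj - 1/d_o = 1/1.6 - 1/1.70 = 0.03676 cm^-1, so d_i = 27.200 cm.
m_obj = -d_i/d_o = -27.200/1.70 = -16.000.
Eyepiece angular magnification (image at near point): M_eye = 1 + D/f_e = 1 + 24/2.5 = 10.600.
Overall M = m_obj x M_eye = (-16.000)(10.600) = -169.60.
|M| = 169.60.

170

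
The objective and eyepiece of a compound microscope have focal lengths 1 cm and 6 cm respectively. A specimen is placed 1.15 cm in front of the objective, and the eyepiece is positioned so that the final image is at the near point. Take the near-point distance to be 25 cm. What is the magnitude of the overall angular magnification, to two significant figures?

Objective: 1/d_i = 1/f_obj - 1/d_o = 1/1 - 1/1.15 = 0.13043 cm^-1, so d_i = 7.667 cm.
m_obj = -d_i/d_o = -7.667/1.15 = -6.667.
Eyepiece angular magnification (image at near point): M_eye = 1 + D/f_e = 1 + 25/6 = 5.167.
Overall M = m_obj x M_eye = (-6.667)(5.167) = -34.44.
|M| = 34.44.

34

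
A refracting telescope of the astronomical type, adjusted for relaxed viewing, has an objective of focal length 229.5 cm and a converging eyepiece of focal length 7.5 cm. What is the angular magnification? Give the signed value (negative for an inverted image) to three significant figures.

-30.6

M = -f_obj/f_eye = -229.5/(7.5) = -30.600.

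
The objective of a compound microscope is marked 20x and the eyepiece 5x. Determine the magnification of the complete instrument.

The overall magnification of a compound microscope is the product of the objective and eyepiece magnifications:
M = M_obj x M_eye = 20 x 5 = 100.

100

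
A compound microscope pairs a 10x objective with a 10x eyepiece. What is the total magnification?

100

The overall magnification of a compound microscope is the product of the objective and eyepiece magnifications:
M = M_obj x M_eye = 10 x 10 = 100.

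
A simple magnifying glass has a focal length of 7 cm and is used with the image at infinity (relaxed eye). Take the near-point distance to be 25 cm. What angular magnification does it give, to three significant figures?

3.57

M = D/f = 25/7 = 3.571.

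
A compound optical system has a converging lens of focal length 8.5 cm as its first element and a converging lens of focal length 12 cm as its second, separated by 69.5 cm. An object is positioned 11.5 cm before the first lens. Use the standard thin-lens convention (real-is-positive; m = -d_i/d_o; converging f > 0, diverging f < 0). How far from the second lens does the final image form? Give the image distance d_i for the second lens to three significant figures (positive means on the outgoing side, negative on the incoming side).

Applying the thin-lens equation to the first lens, 1/8.5 = 1/11.5 + 1/d_i1, which gives d_i1 = 32.583 cm.
Object distance for lens 2: d_o2 = 69.5 - 32.583 = 36.917 cm.
Applying the thin-lens equation again with f_2 = 12 cm and d_o2 = 36.917 cm gives d_i2 = 17.779 cm.

17.8 cm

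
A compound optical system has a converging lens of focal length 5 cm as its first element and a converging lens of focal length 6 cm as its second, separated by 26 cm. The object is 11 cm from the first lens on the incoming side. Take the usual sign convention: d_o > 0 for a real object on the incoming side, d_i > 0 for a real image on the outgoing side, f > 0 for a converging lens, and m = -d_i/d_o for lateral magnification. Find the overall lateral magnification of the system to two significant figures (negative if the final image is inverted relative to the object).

First lens: d_i1 = 1/(1/5 - 1/11) = 9.167 cm.
m_1 = -(9.167)/11 = -0.8333.
The intermediate image is 9.167 cm to the right of lens 1, so d_o2 = L - d_i1 = 26 - 9.167 = 16.833 cm.
Second lens: d_i2 = 1/(1/6 - 1/(16.833)) = 9.323 cm.
m_2 = -(9.323)/(16.833) = -0.5538.
Overall magnification: m = m_1 m_2 = 0.4615.

0.46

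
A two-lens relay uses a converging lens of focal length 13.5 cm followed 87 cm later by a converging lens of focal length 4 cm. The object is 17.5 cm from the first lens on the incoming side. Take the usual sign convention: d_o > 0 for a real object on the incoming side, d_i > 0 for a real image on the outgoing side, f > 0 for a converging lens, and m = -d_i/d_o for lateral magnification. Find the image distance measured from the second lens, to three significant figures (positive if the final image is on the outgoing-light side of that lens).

4.67 cm

First lens: d_i1 = 1/(1/13.5 - 1/17.5) = 59.063 cm.
That image sits 27.937 cm in front of the second lens, so d_o2 = 27.937 cm.
Second lens: d_i2 = 1/(1/4 - 1/(27.937)) = 4.668 cm.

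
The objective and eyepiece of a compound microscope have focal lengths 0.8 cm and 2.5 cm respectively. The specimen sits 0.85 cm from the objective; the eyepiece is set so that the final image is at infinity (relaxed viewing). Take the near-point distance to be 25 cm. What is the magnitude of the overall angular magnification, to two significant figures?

Objective: 1/d_i = 1/f_obj - 1/d_o = 1/0.8 - 1/0.85 = 0.07353 cm^-1, so d_i = 13.600 cm.
m_obj = -d_i/d_o = -13.600/0.85 = -16.000.
Eyepiece angular magnification (image at infinity): M_eye = D/f_e = 25/2.5 = 10.000.
Overall M = m_obj x M_eye = (-16.000)(10.000) = -160.00.
|M| = 160.00.

160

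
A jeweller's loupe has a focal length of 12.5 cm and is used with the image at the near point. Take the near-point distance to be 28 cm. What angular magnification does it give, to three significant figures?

M = 1 + D/f = 1 + 28/12.5 = 3.240.

3.24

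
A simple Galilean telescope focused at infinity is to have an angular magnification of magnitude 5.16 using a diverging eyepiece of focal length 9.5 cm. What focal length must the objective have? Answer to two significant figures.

49 cm

|M| = f_obj/|f_eye|, so f_obj = |M| x |f_eye| = 5.16 x 9.5 = 49.020 cm.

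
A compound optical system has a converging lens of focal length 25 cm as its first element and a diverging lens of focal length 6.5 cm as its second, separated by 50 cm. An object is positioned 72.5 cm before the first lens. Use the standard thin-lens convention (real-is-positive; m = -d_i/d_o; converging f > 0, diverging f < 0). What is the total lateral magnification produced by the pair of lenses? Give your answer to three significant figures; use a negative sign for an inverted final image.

-0.187

First lens: d_i1 = 1/(1/25 - 1/72.5) = 38.158 cm.
m_1 = -(38.158)/72.5 = -0.5263.
The intermediate image is 38.158 cm to the right of lens 1, so d_o2 = L - d_i1 = 50 - 38.158 = 11.842 cm.
Second lens: d_i2 = 1/(1/(-6.5) - 1/(11.842)) = -4.197 cm.
m_2 = -(-4.197)/(11.842) = 0.3544.
The system's lateral magnification is m_1 m_2 = (-0.5263)(0.3544) = -0.1865.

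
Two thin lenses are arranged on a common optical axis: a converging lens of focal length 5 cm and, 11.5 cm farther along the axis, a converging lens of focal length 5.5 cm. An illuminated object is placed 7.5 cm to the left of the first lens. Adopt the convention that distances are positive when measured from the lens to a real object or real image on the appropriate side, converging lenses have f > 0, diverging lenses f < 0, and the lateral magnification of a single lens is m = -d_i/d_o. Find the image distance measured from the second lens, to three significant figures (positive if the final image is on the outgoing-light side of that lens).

2.14 cm

Lens 1: 1/d_i1 = 1/f_1 - 1/d_o1 = 1/5 - 1/7.5 = 0.06667 cm^-1, so d_i1 = 15.000 cm.
This image would form 15.000 cm past lens 1, i.e. 3.500 cm beyond lens 2, so it is a virtual object for lens 2: d_o2 = 11.5 - 15.000 = -3.500 cm.
Lens 2: 1/d_i2 = 1/f_2 - 1/d_o2 = 1/5.5 - 1/(-3.500) = 0.46753 cm^-1, so d_i2 = 2.139 cm.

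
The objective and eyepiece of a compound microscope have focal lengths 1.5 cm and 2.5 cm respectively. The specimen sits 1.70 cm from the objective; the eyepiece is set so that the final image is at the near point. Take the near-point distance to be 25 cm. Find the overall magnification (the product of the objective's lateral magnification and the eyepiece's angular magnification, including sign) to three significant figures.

-82.5

Objective: 1/d_i = 1/f_obj - 1/d_o = 1/1.5 - 1/1.70 = 0.07843 cm^-1, so d_i = 12.750 cm.
m_obj = -d_i/d_o = -12.750/1.70 = -7.500.
Eyepiece angular magnification (image at near point): M_eye = 1 + D/f_e = 1 + 25/2.5 = 11.000.
Overall M = m_obj x M_eye = (-7.500)(11.000) = -82.50.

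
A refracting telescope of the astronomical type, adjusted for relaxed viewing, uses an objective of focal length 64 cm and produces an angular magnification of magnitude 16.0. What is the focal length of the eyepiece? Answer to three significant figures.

|M| = f_obj/f_eye, so f_eye = f_obj/|M| = 64/16.0 = 4.000 cm.

4.00 cm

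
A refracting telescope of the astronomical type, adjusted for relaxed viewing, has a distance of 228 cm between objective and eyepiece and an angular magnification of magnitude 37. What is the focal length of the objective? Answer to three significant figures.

In normal adjustment the tube length equals f_obj + f_eye and |M| = f_obj/f_eye.
So f_obj = 37 f_eye and 37 f_eye + f_eye = 228 cm, giving f_eye = 228/38 = 6.000 cm and f_obj = 222.000 cm.

222 cm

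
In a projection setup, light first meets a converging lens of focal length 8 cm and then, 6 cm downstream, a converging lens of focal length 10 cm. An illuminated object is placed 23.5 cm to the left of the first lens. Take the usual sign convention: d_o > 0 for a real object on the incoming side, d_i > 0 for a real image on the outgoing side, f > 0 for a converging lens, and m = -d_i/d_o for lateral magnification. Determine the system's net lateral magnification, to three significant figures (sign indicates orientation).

Applying the thin-lens equation to the first lens, 1/8 = 1/23.5 + 1/d_i1, which gives d_i1 = 12.129 cm.
Its lateral magnification is m_1 = -d_i1/d_o1 = -(12.129)/23.5 = -0.5161.
This image would form 12.129 cm past lens 1, i.e. 6.129 cm beyond lens 2, so it is a virtual object for lens 2: d_o2 = 6 - 12.129 = -6.129 cm.
Applying the thin-lens equation again with f_2 = 10 cm and d_o2 = -6.129 cm gives d_i2 = 3.800 cm.
m_2 = -(3.800)/(-6.129) = 0.6200.
Overall magnification: m = m_1 m_2 = -0.3200.

-0.320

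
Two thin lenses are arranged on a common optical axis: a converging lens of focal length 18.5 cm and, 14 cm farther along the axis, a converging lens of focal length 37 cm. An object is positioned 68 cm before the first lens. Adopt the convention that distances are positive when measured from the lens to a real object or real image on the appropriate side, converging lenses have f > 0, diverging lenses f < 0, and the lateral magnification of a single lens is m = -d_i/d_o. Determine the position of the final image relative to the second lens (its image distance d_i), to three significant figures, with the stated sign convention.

Applying the thin-lens equation to the first lens, 1/18.5 = 1/68 + 1/d_i1, which gives d_i1 = 25.414 cm.
Since 25.414 cm > 14 cm, the first image lies past the second lens and serves as a virtual object: d_o2 = L - d_i1 = -11.414 cm.
Applying the thin-lens equation again with f_2 = 37 cm and d_o2 = -11.414 cm gives d_i2 = 8.723 cm.

8.72 cm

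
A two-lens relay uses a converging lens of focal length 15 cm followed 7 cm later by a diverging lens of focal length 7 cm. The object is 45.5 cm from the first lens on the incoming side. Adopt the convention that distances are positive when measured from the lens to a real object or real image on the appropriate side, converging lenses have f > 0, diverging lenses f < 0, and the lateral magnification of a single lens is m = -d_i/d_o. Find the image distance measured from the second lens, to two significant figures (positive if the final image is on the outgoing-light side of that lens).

-13 cm

Lens 1: 1/d_i1 = 1/f_1 - 1/d_o1 = 1/15 - 1/45.5 = 0.04469 cm^-1, so d_i1 = 22.377 cm.
Since 22.377 cm > 7 cm, the first image lies past the second lens and serves as a virtual object: d_o2 = L - d_i1 = -15.377 cm.
Lens 2: 1/d_i2 = 1/f_2 - 1/d_o2 = 1/(-7) - 1/(-15.377) = -0.07783 cm^-1, so d_i2 = -12.849 cm.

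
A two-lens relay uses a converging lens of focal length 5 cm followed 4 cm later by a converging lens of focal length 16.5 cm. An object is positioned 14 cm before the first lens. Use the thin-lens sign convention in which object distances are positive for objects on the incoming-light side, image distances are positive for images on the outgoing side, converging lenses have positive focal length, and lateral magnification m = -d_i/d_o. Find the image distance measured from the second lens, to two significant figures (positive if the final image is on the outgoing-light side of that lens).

Applying the thin-lens equation to the first lens, 1/5 = 1/14 + 1/d_i1, which gives d_i1 = 7.778 cm.
This image would form 7.778 cm past lens 1, i.e. 3.778 cm beyond lens 2, so it is a virtual object for lens 2: d_o2 = 4 - 7.778 = -3.778 cm.
Applying the thin-lens equation again with f_2 = 16.5 cm and d_o2 = -3.778 cm gives d_i2 = 3.074 cm.

3.1 cm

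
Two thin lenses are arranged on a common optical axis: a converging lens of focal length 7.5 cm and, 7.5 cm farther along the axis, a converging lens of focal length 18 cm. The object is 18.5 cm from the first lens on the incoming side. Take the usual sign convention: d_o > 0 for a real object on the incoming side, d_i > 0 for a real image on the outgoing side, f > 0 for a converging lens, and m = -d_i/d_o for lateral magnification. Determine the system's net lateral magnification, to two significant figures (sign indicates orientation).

Lens 1: 1/d_i1 = 1/f_1 - 1/d_o1 = 1/7.5 - 1/18.5 = 0.07928 cm^-1, so d_i1 = 12.614 cm.
m_1 = -(12.614)/18.5 = -0.6818.
This image would form 12.614 cm past lens 1, i.e. 5.114 cm beyond lens 2, so it is a virtual object for lens 2: d_o2 = 7.5 - 12.614 = -5.114 cm.
Lens 2: 1/d_i2 = 1/f_2 - 1/d_o2 = 1/18 - 1/(-5.114) = 0.25111 cm^-1, so d_i2 = 3.982 cm.
m_2 = -(3.982)/(-5.114) = 0.7788.
The system's lateral magnification is m_1 m_2 = (-0.6818)(0.7788) = -0.5310.

-0.53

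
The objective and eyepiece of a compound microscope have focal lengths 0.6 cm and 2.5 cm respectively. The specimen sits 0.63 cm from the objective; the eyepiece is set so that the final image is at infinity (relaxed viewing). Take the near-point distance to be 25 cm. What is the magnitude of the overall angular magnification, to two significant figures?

Objective: 1/d_i = 1/f_obj - 1/d_o = 1/0.6 - 1/0.63 = 0.07937 cm^-1, so d_i = 12.600 cm.
m_obj = -d_i/d_o = -12.600/0.63 = -20.000.
Eyepiece angular magnification (image at infinity): M_eye = D/f_e = 25/2.5 = 10.000.
Overall M = m_obj x M_eye = (-20.000)(10.000) = -200.00.
|M| = 200.00.

200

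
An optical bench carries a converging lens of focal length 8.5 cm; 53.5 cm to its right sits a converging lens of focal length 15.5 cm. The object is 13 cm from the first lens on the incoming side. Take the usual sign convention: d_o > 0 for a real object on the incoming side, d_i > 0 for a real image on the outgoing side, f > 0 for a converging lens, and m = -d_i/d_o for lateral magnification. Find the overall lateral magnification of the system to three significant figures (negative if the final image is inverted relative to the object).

First lens: d_i1 = 1/(1/8.5 - 1/13) = 24.556 cm.
m_1 = -(24.556)/13 = -1.8889.
Object distance for lens 2: d_o2 = 53.5 - 24.556 = 28.944 cm.
Second lens: d_i2 = 1/(1/15.5 - 1/(28.944)) = 33.370 cm.
m_2 = -(33.370)/(28.944) = -1.1529.
The system's lateral magnification is m_1 m_2 = (-1.8889)(-1.1529) = 2.1777.

2.18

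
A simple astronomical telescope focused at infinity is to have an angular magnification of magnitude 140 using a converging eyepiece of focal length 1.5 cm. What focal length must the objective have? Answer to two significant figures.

|M| = f_obj/|f_eye|, so f_obj = |M| x |f_eye| = 140.0 x 1.5 = 210.000 cm.

210 cm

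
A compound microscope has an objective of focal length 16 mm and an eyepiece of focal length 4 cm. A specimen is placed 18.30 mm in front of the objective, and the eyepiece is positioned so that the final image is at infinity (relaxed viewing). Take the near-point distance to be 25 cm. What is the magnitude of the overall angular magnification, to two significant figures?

Convert to cm: f_obj = 16 mm = 1.6 cm; d_o = 18.30 mm = 1.83 cm.
Objective: 1/d_i = 1/f_obj - 1/d_o = 1/1.6 - 1/1.83 = 0.07855 cm^-1, so d_i = 12.730 cm.
m_obj = -d_i/d_o = -12.730/1.83 = -6.957.
Eyepiece angular magnification (image at infinity): M_eye = D/f_e = 25/4 = 6.250.
Overall M = m_obj x M_eye = (-6.957)(6.250) = -43.48.
|M| = 43.48.

43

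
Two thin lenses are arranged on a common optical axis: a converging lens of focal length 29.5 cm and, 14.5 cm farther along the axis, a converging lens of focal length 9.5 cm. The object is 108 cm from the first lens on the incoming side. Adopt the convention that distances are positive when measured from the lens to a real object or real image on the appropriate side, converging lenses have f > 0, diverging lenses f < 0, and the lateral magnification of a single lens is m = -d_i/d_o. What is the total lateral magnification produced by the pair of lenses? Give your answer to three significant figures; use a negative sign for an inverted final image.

Applying the thin-lens equation to the first lens, 1/29.5 = 1/108 + 1/d_i1, which gives d_i1 = 40.586 cm.
Its lateral magnification is m_1 = -d_i1/d_o1 = -(40.586)/108 = -0.3758.
This image would form 40.586 cm past lens 1, i.e. 26.086 cm beyond lens 2, so it is a virtual object for lens 2: d_o2 = 14.5 - 40.586 = -26.086 cm.
Applying the thin-lens equation again with f_2 = 9.5 cm and d_o2 = -26.086 cm gives d_i2 = 6.964 cm.
m_2 = -(6.964)/(-26.086) = 0.2670.
Total m = m_1 x m_2 = (-0.3758)(0.2670) = -0.1003.

-0.100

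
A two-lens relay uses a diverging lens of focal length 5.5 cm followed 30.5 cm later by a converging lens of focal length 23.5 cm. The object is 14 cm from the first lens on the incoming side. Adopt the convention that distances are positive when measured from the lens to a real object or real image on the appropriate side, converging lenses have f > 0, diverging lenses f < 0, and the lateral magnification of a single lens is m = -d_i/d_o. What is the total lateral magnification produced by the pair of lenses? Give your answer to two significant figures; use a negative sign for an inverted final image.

-0.61

First lens: d_i1 = 1/(1/(-5.5) - 1/14) = -3.949 cm.
m_1 = -(-3.949)/14 = 0.2821.
The intermediate image is virtual, 3.949 cm to the left of lens 1, so d_o2 = L - d_i1 = 30.5 - (-3.949) = 34.449 cm.
Second lens: d_i2 = 1/(1/23.5 - 1/(34.449)) = 73.940 cm.
m_2 = -(73.940)/(34.449) = -2.1464.
Overall magnification: m = m_1 m_2 = -0.6054.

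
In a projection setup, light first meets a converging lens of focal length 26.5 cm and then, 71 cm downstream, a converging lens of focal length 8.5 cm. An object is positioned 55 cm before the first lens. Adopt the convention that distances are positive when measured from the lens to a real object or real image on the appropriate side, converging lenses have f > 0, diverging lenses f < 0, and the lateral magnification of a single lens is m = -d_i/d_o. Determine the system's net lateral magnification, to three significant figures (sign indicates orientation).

Lens 1: 1/d_i1 = 1/f_1 - 1/d_o1 = 1/26.5 - 1/55 = 0.01955 cm^-1, so d_i1 = 51.140 cm.
m_1 = -(51.140)/55 = -0.9298.
Object distance for lens 2: d_o2 = 71 - 51.140 = 19.860 cm.
Lens 2: 1/d_i2 = 1/f_2 - 1/d_o2 = 1/8.5 - 1/(19.860) = 0.06729 cm^-1, so d_i2 = 14.860 cm.
m_2 = -(14.860)/(19.860) = -0.7483.
Total m = m_1 x m_2 = (-0.9298)(-0.7483) = 0.6958.

0.696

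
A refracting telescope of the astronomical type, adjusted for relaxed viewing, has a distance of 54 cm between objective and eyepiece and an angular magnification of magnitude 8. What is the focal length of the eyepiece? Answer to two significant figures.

In normal adjustment the tube length equals f_obj + f_eye and |M| = f_obj/f_eye.
So f_obj = 8 f_eye and 8 f_eye + f_eye = 54 cm, giving f_eye = 54/9 = 6.000 cm and f_obj = 48.000 cm.

6.0 cm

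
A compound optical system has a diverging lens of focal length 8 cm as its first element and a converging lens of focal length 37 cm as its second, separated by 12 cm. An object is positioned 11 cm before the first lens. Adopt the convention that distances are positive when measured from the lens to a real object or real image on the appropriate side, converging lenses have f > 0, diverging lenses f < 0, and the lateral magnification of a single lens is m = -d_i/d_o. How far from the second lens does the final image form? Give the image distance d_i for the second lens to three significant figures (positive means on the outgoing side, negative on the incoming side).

-30.2 cm

First lens: d_i1 = 1/(1/(-8) - 1/11) = -4.632 cm.
With d_i1 < 0 the first image is virtual and lies on the object side; the object distance for lens 2 is d_o2 = 12 - (-4.632) = 16.632 cm.
Second lens: d_i2 = 1/(1/37 - 1/(16.632)) = -30.212 cm.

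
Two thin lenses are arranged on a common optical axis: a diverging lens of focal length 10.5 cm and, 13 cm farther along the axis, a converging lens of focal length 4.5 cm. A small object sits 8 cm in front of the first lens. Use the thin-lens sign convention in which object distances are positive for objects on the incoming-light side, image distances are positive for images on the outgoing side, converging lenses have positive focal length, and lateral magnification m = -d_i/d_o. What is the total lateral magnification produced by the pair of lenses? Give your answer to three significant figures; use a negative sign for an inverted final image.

-0.196

Lens 1: 1/d_i1 = 1/f_1 - 1/d_o1 = 1/(-10.5) - 1/8 = -0.22024 cm^-1, so d_i1 = -4.541 cm.
m_1 = -(-4.541)/8 = 0.5676.
With d_i1 < 0 the first image is virtual and lies on the object side; the object distance for lens 2 is d_o2 = 13 - (-4.541) = 17.541 cm.
Lens 2: 1/d_i2 = 1/f_2 - 1/d_o2 = 1/4.5 - 1/(17.541) = 0.16521 cm^-1, so d_i2 = 6.053 cm.
m_2 = -(6.053)/(17.541) = -0.3451.
Total m = m_1 x m_2 = (0.5676)(-0.3451) = -0.1959.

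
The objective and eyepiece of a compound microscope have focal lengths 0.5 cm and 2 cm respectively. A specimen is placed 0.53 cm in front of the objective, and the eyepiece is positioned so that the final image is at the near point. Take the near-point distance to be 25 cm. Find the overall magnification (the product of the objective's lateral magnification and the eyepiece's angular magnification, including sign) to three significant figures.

-225

Objective: 1/d_i = 1/f_obj - 1/d_o = 1/0.5 - 1/0.53 = 0.11321 cm^-1, so d_i = 8.833 cm.
m_obj = -d_i/d_o = -8.833/0.53 = -16.667.
Eyepiece angular magnification (image at near point): M_eye = 1 + D/f_e = 1 + 25/2 = 13.500.
Overall M = m_obj x M_eye = (-16.667)(13.500) = -225.00.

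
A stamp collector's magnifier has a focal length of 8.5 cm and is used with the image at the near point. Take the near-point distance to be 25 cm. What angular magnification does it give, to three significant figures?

M = 1 + D/f = 1 + 25/8.5 = 3.941.

3.94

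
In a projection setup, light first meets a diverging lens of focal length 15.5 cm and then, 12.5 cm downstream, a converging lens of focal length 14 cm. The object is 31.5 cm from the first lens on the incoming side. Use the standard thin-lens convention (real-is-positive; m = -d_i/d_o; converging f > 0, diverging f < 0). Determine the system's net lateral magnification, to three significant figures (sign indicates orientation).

-0.519

Applying the thin-lens equation to the first lens, 1/(-15.5) = 1/31.5 + 1/d_i1, which gives d_i1 = -10.388 cm.
Its lateral magnification is m_1 = -d_i1/d_o1 = -(-10.388)/31.5 = 0.3298.
With d_i1 < 0 the first image is virtual and lies on the object side; the object distance for lens 2 is d_o2 = 12.5 - (-10.388) = 22.888 cm.
Applying the thin-lens equation again with f_2 = 14 cm and d_o2 = 22.888 cm gives d_i2 = 36.051 cm.
m_2 = -(36.051)/(22.888) = -1.5751.
Overall magnification: m = m_1 m_2 = -0.5194.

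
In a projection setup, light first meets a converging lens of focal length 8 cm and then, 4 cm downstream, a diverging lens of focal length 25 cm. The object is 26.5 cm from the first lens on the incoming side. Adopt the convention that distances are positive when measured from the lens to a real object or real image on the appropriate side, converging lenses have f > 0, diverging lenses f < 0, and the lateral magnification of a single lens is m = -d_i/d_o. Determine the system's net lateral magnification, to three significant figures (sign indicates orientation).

Lens 1: 1/d_i1 = 1/f_1 - 1/d_o1 = 1/8 - 1/26.5 = 0.08726 cm^-1, so d_i1 = 11.459 cm.
m_1 = -(11.459)/26.5 = -0.4324.
This image would form 11.459 cm past lens 1, i.e. 7.459 cm beyond lens 2, so it is a virtual object for lens 2: d_o2 = 4 - 11.459 = -7.459 cm.
Lens 2: 1/d_i2 = 1/f_2 - 1/d_o2 = 1/(-25) - 1/(-7.459) = 0.09406 cm^-1, so d_i2 = 10.632 cm.
m_2 = -(10.632)/(-7.459) = 1.4253.
Overall magnification: m = m_1 m_2 = -0.6163.

-0.616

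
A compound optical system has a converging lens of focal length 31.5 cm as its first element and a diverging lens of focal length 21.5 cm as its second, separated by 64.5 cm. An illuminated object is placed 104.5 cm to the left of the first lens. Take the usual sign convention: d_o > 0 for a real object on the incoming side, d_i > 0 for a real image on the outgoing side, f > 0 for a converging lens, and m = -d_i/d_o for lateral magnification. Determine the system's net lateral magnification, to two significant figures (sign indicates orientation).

-0.23

Applying the thin-lens equation to the first lens, 1/31.5 = 1/104.5 + 1/d_i1, which gives d_i1 = 45.092 cm.
Its lateral magnification is m_1 = -d_i1/d_o1 = -(45.092)/104.5 = -0.4315.
Object distance for lens 2: d_o2 = 64.5 - 45.092 = 19.408 cm.
Applying the thin-lens equation again with f_2 = -21.5 cm and d_o2 = 19.408 cm gives d_i2 = -10.200 cm.
m_2 = -(-10.200)/(19.408) = 0.5256.
Total m = m_1 x m_2 = (-0.4315)(0.5256) = -0.2268.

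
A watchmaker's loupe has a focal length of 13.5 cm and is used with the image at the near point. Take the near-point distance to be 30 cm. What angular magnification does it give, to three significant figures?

M = 1 + D/f = 1 + 30/13.5 = 3.222.

3.22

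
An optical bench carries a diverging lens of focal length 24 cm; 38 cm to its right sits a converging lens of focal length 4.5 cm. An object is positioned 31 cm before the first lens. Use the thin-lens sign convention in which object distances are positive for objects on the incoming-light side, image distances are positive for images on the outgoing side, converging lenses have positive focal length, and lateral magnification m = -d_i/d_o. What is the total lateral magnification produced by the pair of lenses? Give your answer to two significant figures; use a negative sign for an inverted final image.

-0.042

First lens: d_i1 = 1/(1/(-24) - 1/31) = -13.527 cm.
m_1 = -(-13.527)/31 = 0.4364.
With d_i1 < 0 the first image is virtual and lies on the object side; the object distance for lens 2 is d_o2 = 38 - (-13.527) = 51.527 cm.
Second lens: d_i2 = 1/(1/4.5 - 1/(51.527)) = 4.931 cm.
m_2 = -(4.931)/(51.527) = -0.0957.
Overall magnification: m = m_1 m_2 = -0.0418.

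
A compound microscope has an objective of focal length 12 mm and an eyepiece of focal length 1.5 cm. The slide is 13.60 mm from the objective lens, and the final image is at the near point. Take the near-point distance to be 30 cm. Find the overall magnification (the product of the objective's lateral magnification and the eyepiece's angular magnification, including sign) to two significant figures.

-160

Convert to cm: f_obj = 12 mm = 1.2 cm; d_o = 13.60 mm = 1.36 cm.
Objective: 1/d_i = 1/f_obj - 1/d_o = 1/1.2 - 1/1.36 = 0.09804 cm^-1, so d_i = 10.200 cm.
m_obj = -d_i/d_o = -10.200/1.36 = -7.500.
Eyepiece angular magnification (image at near point): M_eye = 1 + D/f_e = 1 + 30/1.5 = 21.000.
Overall M = m_obj x M_eye = (-7.500)(21.000) = -157.50.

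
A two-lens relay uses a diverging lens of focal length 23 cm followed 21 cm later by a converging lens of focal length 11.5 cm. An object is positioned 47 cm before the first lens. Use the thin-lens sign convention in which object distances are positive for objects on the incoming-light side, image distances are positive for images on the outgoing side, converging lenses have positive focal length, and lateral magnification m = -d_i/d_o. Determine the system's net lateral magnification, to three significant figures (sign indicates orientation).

-0.151

Applying the thin-lens equation to the first lens, 1/(-23) = 1/47 + 1/d_i1, which gives d_i1 = -15.443 cm.
Its lateral magnification is m_1 = -d_i1/d_o1 = -(-15.443)/47 = 0.3286.
The intermediate image is virtual, 15.443 cm to the left of lens 1, so d_o2 = L - d_i1 = 21 - (-15.443) = 36.443 cm.
Applying the thin-lens equation again with f_2 = 11.5 cm and d_o2 = 36.443 cm gives d_i2 = 16.802 cm.
m_2 = -(16.802)/(36.443) = -0.4611.
Total m = m_1 x m_2 = (0.3286)(-0.4611) = -0.1515.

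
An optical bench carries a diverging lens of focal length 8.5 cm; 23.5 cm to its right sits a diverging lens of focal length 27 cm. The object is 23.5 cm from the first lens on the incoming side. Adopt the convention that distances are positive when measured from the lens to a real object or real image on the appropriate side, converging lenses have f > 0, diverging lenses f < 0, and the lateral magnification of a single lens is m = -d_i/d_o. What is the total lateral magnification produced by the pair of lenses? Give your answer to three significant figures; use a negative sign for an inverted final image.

0.126

Applying the thin-lens equation to the first lens, 1/(-8.5) = 1/23.5 + 1/d_i1, which gives d_i1 = -6.242 cm.
Its lateral magnification is m_1 = -d_i1/d_o1 = -(-6.242)/23.5 = 0.2656.
With d_i1 < 0 the first image is virtual and lies on the object side; the object distance for lens 2 is d_o2 = 23.5 - (-6.242) = 29.742 cm.
Applying the thin-lens equation again with f_2 = -27 cm and d_o2 = 29.742 cm gives d_i2 = -14.152 cm.
m_2 = -(-14.152)/(29.742) = 0.4758.
Overall magnification: m = m_1 m_2 = 0.1264.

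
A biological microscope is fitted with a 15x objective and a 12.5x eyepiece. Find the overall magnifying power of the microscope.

The overall magnification of a compound microscope is the product of the objective and eyepiece magnifications:
M = M_obj x M_eye = 15 x 12.5 = 187.5.

187.5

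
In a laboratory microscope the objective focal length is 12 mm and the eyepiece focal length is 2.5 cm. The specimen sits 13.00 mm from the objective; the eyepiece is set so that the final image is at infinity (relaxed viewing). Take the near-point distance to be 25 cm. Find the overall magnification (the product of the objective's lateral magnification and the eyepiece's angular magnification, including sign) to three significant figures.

-120

Convert to cm: f_obj = 12 mm = 1.2 cm; d_o = 13.00 mm = 1.30 cm.
Objective: 1/d_i = 1/f_obj - 1/d_o = 1/1.2 - 1/1.30 = 0.06410 cm^-1, so d_i = 15.600 cm.
m_obj = -d_i/d_o = -15.600/1.30 = -12.000.
Eyepiece angular magnification (image at infinity): M_eye = D/f_e = 25/2.5 = 10.000.
Overall M = m_obj x M_eye = (-12.000)(10.000) = -120.00.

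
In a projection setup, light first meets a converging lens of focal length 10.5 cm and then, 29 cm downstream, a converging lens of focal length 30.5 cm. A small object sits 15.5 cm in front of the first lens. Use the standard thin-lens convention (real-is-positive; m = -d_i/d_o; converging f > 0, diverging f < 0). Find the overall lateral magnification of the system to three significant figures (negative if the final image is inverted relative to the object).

-1.88

Lens 1: 1/d_i1 = 1/f_1 - 1/d_o1 = 1/10.5 - 1/15.5 = 0.03072 cm^-1, so d_i1 = 32.550 cm.
m_1 = -(32.550)/15.5 = -2.1000.
Since 32.550 cm > 29 cm, the first image lies past the second lens and serves as a virtual object: d_o2 = L - d_i1 = -3.550 cm.
Lens 2: 1/d_i2 = 1/f_2 - 1/d_o2 = 1/30.5 - 1/(-3.550) = 0.31448 cm^-1, so d_i2 = 3.180 cm.
m_2 = -(3.180)/(-3.550) = 0.8957.
Overall magnification: m = m_1 m_2 = -1.8811.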